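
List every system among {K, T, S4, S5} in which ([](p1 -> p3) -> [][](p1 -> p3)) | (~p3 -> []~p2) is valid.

S4, S5

S4-tableau for the negation ~(([](p1 -> p3) -> [][](p1 -> p3)) | (~p3 -> []~p2)):
1. ~(([](p1 -> p3) -> [][](p1 -> p3)) | (~p3 -> []~p2)), w0
2. ~([](p1 -> p3) -> [][](p1 -> p3)), w0
3. ~(~p3 -> []~p2), w0
4. [](p1 -> p3), w0
5. ~[][](p1 -> p3), w0
6. ~p3, w0
7. ~[]~p2, w0
8. p1 -> p3, w0
9. ~p1, w0
10. ~[](p1 -> p3), w1
11. p1 -> p3, w1
12. p3, w1
13. p2, w2
14. p1 -> p3, w2
15. p3, w2
16. ~(p1 -> p3), w3
17. p1, w3
18. ~p3, w3
19. p1 -> p3, w3
20. p3, w3
Accessibility: w0Rw0, w0Rw1, w0Rw2, w0Rw3, w1Rw1, w1Rw3, w2Rw2, w3Rw3
Branch closes: p3 and ~p3 both at w3.
Every branch closes (one shown): valid in S4, hence also in S5 (every theorem of S4 is a theorem of S5).
T-tableau for the negation ~(([](p1 -> p3) -> [][](p1 -> p3)) | (~p3 -> []~p2)):
1. ~(([](p1 -> p3) -> [][](p1 -> p3)) | (~p3 -> []~p2)), w0
2. ~([](p1 -> p3) -> [][](p1 -> p3)), w0
3. ~(~p3 -> []~p2), w0
4. [](p1 -> p3), w0
5. ~[][](p1 -> p3), w0
6. ~p3, w0
7. ~[]~p2, w0
8. p1 -> p3, w0
9. ~p1, w0
10. ~[](p1 -> p3), w1
11. p1 -> p3, w1
12. p3, w1
13. p2, w2
14. p1 -> p3, w2
15. p3, w2
16. ~(p1 -> p3), w3
17. p1, w3
18. ~p3, w3
Accessibility: w0Rw0, w0Rw1, w0Rw2, w1Rw1, w1Rw3, w2Rw2, w3Rw3
Complete open branch: countermodel on a T-frame, so not valid in T, nor in K (the same frame is also a K-frame).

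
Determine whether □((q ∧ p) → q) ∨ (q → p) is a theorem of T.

Valid in T

Tableau for the negation ¬(□((q ∧ p) → q) ∨ (q → p)):
1. ¬(□((q ∧ p) → q) ∨ (q → p)), w0
2. ¬□((q ∧ p) → q), w0
3. ¬(q → p), w0
4. q, w0
5. ¬p, w0
6. ¬((q ∧ p) → q), w1
7. q ∧ p, w1
8. ¬q, w1
9. q, w1
10. p, w1
Accessibility: w0Rw0, w0Rw1, w1Rw1
Branch closes: q and ¬q both at w1.
All branches of the negation close; one closing branch shown above.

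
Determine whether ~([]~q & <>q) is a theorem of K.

Tableau for the negation []~q & <>q:
1. []~q & <>q, 0
2. []~q, 0
3. <>q, 0
4. q, 1
5. ~q, 1
Accessibility: 0R1
Branch closes: q and ~q both at 1.
All branches of the negation close; one closing branch shown above.

Valid in K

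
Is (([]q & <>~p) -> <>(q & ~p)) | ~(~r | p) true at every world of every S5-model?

Tableau for the negation ~((([]q & <>~p) -> <>(q & ~p)) | ~(~r | p)):
1. ~((([]q & <>~p) -> <>(q & ~p)) | ~(~r | p)), w0
2. ~(([]q & <>~p) -> <>(q & ~p)), w0   [~|-rule on 1]
3. ~r | p, w0   [~|-rule on 1]
4. []q & <>~p, w0   [~->-rule on 2]
5. ~<>(q & ~p), w0   [~->-rule on 2]
6. []q, w0   [&-rule on 4]
7. <>~p, w0   [&-rule on 4]
8. ~(q & ~p), w0   [~<>-rule on 5 via w0Rw0]
9. q, w0   [[]-rule on 6 via w0Rw0]
10. p, w0   [|-rule on 3 (branches; this branch)]
11. ~p, w1   [<>-rule on 7: fresh world w1, w0Rw1]
12. ~(q & ~p), w1   [~<>-rule on 5 via w0Rw1]
13. q, w1   [[]-rule on 6 via w0Rw1]
14. p, w1   [~&-rule on 12 (branches; this branch)]
Accessibility: w0Rw0, w0Rw1, w1Rw0, w1Rw1
Branch closes: p and ~p both at w1.
All branches of the negation close; one closing branch shown above.

Valid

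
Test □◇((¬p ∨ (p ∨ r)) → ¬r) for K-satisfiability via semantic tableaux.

1. □◇((¬p ∨ (p ∨ r)) → ¬r), u

Yes, satisfiable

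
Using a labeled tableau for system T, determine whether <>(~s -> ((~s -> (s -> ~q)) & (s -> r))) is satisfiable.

1. <>(~s -> ((~s -> (s -> ~q)) & (s -> r))), w0
2. ~s -> ((~s -> (s -> ~q)) & (s -> r)), w1
3. (~s -> (s -> ~q)) & (s -> r), w1
4. ~s -> (s -> ~q), w1
5. s -> r, w1
6. s -> ~q, w1
7. r, w1
8. ~q, w1
Accessibility: w0Rw0, w0Rw1, w1Rw1

Satisfiable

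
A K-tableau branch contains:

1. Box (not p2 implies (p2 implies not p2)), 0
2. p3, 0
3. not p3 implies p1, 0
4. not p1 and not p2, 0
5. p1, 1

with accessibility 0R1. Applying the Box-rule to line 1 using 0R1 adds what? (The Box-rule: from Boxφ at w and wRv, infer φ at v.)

not p2 implies (p2 implies not p2), 1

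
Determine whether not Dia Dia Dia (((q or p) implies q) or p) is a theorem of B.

Invalid (countermodel exists)

Tableau for the negation Dia Dia Dia (((q or p) implies q) or p):
1. Dia Dia Dia (((q or p) implies q) or p), 0
2. Dia Dia (((q or p) implies q) or p), 1
3. Dia (((q or p) implies q) or p), 2
4. ((q or p) implies q) or p, 3
5. p, 3
Accessibility: 0R0, 0R1, 1R0, 1R1, 1R2, 2R1, 2R2, 2R3, 3R2, 3R3
The negation has an open branch (countermodel exists).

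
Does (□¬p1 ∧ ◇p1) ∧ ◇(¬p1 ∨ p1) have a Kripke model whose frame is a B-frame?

Unsatisfiable

1. (□¬p1 ∧ ◇p1) ∧ ◇(¬p1 ∨ p1), u
2. □¬p1 ∧ ◇p1, u
3. ◇(¬p1 ∨ p1), u
4. □¬p1, u
5. ◇p1, u
6. ¬p1, u
7. ¬p1 ∨ p1, v
8. ¬p1, v
9. p1, w
10. ¬p1, w
Accessibility: uRu, uRv, uRw, vRu, vRv, wRu, wRw
Branch closes: p1 and ¬p1 both at w.
(One branch shown.) All branches close.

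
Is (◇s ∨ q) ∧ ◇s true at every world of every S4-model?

Tableau for the negation ¬((◇s ∨ q) ∧ ◇s):
1. ¬((◇s ∨ q) ∧ ◇s), u
2. ¬◇s, u   [¬∧-rule on 1 (branches; this branch)]
3. ¬s, u   [¬◇-rule on 2 via uRu]
Accessibility: uRu
The negation has an open branch (countermodel exists).

Not valid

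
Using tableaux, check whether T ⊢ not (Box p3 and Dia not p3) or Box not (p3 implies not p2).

Tableau for the negation not (not (Box p3 and Dia not p3) or Box not (p3 implies not p2)):
1. not (not (Box p3 and Dia not p3) or Box not (p3 implies not p2)), w0
2. Box p3 and Dia not p3, w0
3. not Box not (p3 implies not p2), w0
4. Box p3, w0
5. Dia not p3, w0
6. p3, w0
7. p3 implies not p2, w1
8. p3, w1
9. not p2, w1
10. not p3, w2
11. p3, w2
Accessibility: w0Rw0, w0Rw1, w0Rw2, w1Rw1, w2Rw2
Branch closes: p3 and not p3 both at w2.
All branches of the negation close; one closing branch shown above.

Valid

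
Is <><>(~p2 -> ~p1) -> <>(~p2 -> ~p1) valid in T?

Tableau for the negation ~(<><>(~p2 -> ~p1) -> <>(~p2 -> ~p1)):
1. ~(<><>(~p2 -> ~p1) -> <>(~p2 -> ~p1)), 0
2. <><>(~p2 -> ~p1), 0
3. ~<>(~p2 -> ~p1), 0
4. ~(~p2 -> ~p1), 0
5. ~p2, 0
6. p1, 0
7. <>(~p2 -> ~p1), 1
8. ~(~p2 -> ~p1), 1
9. ~p2, 1
10. p1, 1
11. ~p2 -> ~p1, 2
12. ~p1, 2
Accessibility: 0R0, 0R1, 1R1, 1R2, 2R2
The negation has an open branch (countermodel exists).

Not valid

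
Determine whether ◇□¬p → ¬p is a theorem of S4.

Tableau for the negation ¬(◇□¬p → ¬p):
1. ¬(◇□¬p → ¬p), w0
2. ◇□¬p, w0
3. p, w0
4. □¬p, w1
5. ¬p, w1
Accessibility: w0Rw0, w0Rw1, w1Rw1
The negation has an open branch (countermodel exists).

Invalid (countermodel exists)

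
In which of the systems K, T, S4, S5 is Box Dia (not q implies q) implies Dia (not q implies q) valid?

K-tableau for the negation not (Box Dia (not q implies q) implies Dia (not q implies q)):
1. not (Box Dia (not q implies q) implies Dia (not q implies q)), w0
2. Box Dia (not q implies q), w0
3. not Dia (not q implies q), w0
Complete open branch: countermodel on a K-frame, so not valid in K.
T-tableau for the negation not (Box Dia (not q implies q) implies Dia (not q implies q)):
1. not (Box Dia (not q implies q) implies Dia (not q implies q)), w0
2. Box Dia (not q implies q), w0
3. not Dia (not q implies q), w0
4. Dia (not q implies q), w0
5. not (not q implies q), w0
6. not q, w0
7. not q implies q, w1
8. Dia (not q implies q), w1
9. not (not q implies q), w1
10. not q, w1
11. q, w1
Accessibility: w0Rw0, w0Rw1, w1Rw1
Branch closes: q and not q both at w1.
Every branch closes (one shown): valid in T, hence also in S4, S5 (every theorem of T is a theorem of S4 and S5).

T, S4, S5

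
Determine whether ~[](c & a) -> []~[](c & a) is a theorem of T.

Not valid

Tableau for the negation ~(~[](c & a) -> []~[](c & a)):
1. ~(~[](c & a) -> []~[](c & a)), u
2. ~[](c & a), u
3. ~[]~[](c & a), u
4. ~(c & a), v
5. ~a, v
6. [](c & a), w
7. c & a, w
8. c, w
9. a, w
Accessibility: uRu, uRv, uRw, vRv, wRw
The negation has an open branch (countermodel exists).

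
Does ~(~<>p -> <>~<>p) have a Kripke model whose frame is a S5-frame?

1. ~(~<>p -> <>~<>p), w0
2. ~<>p, w0
3. ~<>~<>p, w0
4. ~p, w0
5. <>p, w0
6. p, w1
7. ~p, w1
Accessibility: w0Rw0, w0Rw1, w1Rw0, w1Rw1
Branch closes: p and ~p both at w1.
All branches of the tableau close; one closing branch shown above.

Unsatisfiable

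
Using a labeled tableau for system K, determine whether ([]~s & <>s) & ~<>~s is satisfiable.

1. ([]~s & <>s) & ~<>~s, u
2. []~s & <>s, u
3. ~<>~s, u
4. []~s, u
5. <>s, u
6. s, v
7. ~s, v
Accessibility: uRv
Branch closes: s and ~s both at v.
(One branch shown.) All branches close.

Unsatisfiable (every branch closes)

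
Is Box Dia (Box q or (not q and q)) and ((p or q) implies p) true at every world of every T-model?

Tableau for the negation not (Box Dia (Box q or (not q and q)) and ((p or q) implies p)):
1. not (Box Dia (Box q or (not q and q)) and ((p or q) implies p)), 0
2. not ((p or q) implies p), 0   [neg-and-rule on 1 (branches; this branch)]
3. p or q, 0   [neg-implies-rule on 2]
4. not p, 0   [neg-implies-rule on 2]
5. q, 0   [or-rule on 3 (branches; this branch)]
Accessibility: 0R0
The negation has an open branch (countermodel exists).

Invalid (countermodel exists)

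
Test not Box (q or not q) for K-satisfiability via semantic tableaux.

Unsatisfiable (every branch closes)

1. not Box (q or not q), 0
2. not (q or not q), 1   [neg-Box-rule on 1: fresh world 1, 0R1]
3. not q, 1   [neg-or-rule on 2]
4. q, 1   [neg-or-rule on 2]
Accessibility: 0R1
Branch closes: q and not q both at 1.
Every branch closes; the branch above is one of them.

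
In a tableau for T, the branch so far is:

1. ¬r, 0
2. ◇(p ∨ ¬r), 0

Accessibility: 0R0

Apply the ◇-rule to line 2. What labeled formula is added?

a fresh world 1 with 0R1, and p ∨ ¬r at 1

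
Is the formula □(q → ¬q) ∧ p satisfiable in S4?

1. □(q → ¬q) ∧ p, 0
2. □(q → ¬q), 0
3. p, 0
4. q → ¬q, 0
5. ¬q, 0
Accessibility: 0R0

Satisfiable (open branch found)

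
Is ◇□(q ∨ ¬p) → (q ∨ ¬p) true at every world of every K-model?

No, not valid

Tableau for the negation ¬(◇□(q ∨ ¬p) → (q ∨ ¬p)):
1. ¬(◇□(q ∨ ¬p) → (q ∨ ¬p)), u
2. ◇□(q ∨ ¬p), u
3. ¬(q ∨ ¬p), u
4. ¬q, u
5. p, u
6. □(q ∨ ¬p), v
Accessibility: uRv
The negation has an open branch (countermodel exists).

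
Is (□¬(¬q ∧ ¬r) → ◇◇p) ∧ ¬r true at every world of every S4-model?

Tableau for the negation ¬((□¬(¬q ∧ ¬r) → ◇◇p) ∧ ¬r):
1. ¬((□¬(¬q ∧ ¬r) → ◇◇p) ∧ ¬r), 0
2. r, 0
Accessibility: 0R0
The negation has an open branch (countermodel exists).

Not valid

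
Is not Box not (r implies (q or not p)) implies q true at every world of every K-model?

Tableau for the negation not (not Box not (r implies (q or not p)) implies q):
1. not (not Box not (r implies (q or not p)) implies q), w0
2. not Box not (r implies (q or not p)), w0
3. not q, w0
4. r implies (q or not p), w1
5. q or not p, w1
6. not p, w1
Accessibility: w0Rw1
The negation has an open branch (countermodel exists).

Invalid (countermodel exists)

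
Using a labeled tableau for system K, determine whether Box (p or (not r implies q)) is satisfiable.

Satisfiable

1. Box (p or (not r implies q)), u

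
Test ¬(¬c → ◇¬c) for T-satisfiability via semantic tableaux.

Unsatisfiable (every branch closes)

1. ¬(¬c → ◇¬c), w0
2. ¬c, w0
3. ¬◇¬c, w0
4. c, w0
Accessibility: w0Rw0
Branch closes: c and ¬c both at w0.
(One branch shown.) All branches close.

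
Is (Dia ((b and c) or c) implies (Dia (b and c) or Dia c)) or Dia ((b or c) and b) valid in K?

Tableau for the negation not ((Dia ((b and c) or c) implies (Dia (b and c) or Dia c)) or Dia ((b or c) and b)):
1. not ((Dia ((b and c) or c) implies (Dia (b and c) or Dia c)) or Dia ((b or c) and b)), u
2. not (Dia ((b and c) or c) implies (Dia (b and c) or Dia c)), u   [neg-or-rule on 1]
3. not Dia ((b or c) and b), u   [neg-or-rule on 1]
4. Dia ((b and c) or c), u   [neg-implies-rule on 2]
5. not (Dia (b and c) or Dia c), u   [neg-implies-rule on 2]
6. not Dia (b and c), u   [neg-or-rule on 5]
7. not Dia c, u   [neg-or-rule on 5]
8. (b and c) or c, v   [Dia-rule on 4: fresh world v, uRv]
9. not ((b or c) and b), v   [neg-Dia-rule on 3 via uRv]
10. not (b and c), v   [neg-Dia-rule on 6 via uRv]
11. not c, v   [neg-Dia-rule on 7 via uRv]
12. b and c, v   [or-rule on 8 (branches; this branch)]
13. b, v   [and-rule on 12]
14. c, v   [and-rule on 12]
Accessibility: uRv
Branch closes: c and not c both at v.
All branches of the negation close; one closing branch shown above.

Valid in K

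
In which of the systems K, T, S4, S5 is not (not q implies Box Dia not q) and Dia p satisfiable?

S5-tableau for the formula:
1. not (not q implies Box Dia not q) and Dia p, w0
2. not (not q implies Box Dia not q), w0
3. Dia p, w0
4. not q, w0
5. not Box Dia not q, w0
6. p, w1
7. not Dia not q, w2
8. q, w0
Accessibility: w0Rw0, w0Rw1, w0Rw2, w1Rw0, w1Rw1, w1Rw2, w2Rw0, w2Rw1, w2Rw2
Branch closes: q and not q both at w0.
Every branch closes (one shown): unsatisfiable in S5.
S4-tableau for the formula:
1. not (not q implies Box Dia not q) and Dia p, w0
2. not (not q implies Box Dia not q), w0
3. Dia p, w0
4. not q, w0
5. not Box Dia not q, w0
6. p, w1
7. not Dia not q, w2
8. q, w2
Accessibility: w0Rw0, w0Rw1, w0Rw2, w1Rw1, w2Rw2
Complete open branch: satisfiable in S4, hence also in K, T (this S4-model is also a K-model and a T-model).

K, T, S4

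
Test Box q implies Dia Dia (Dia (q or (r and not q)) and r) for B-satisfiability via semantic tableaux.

Satisfiable (open branch found)

1. Box q implies Dia Dia (Dia (q or (r and not q)) and r), 0
2. Dia Dia (Dia (q or (r and not q)) and r), 0   [implies-rule on 1 (branches; this branch)]
3. Dia (Dia (q or (r and not q)) and r), 1   [Dia-rule on 2: fresh world 1, 0R1]
4. Dia (q or (r and not q)) and r, 2   [Dia-rule on 3: fresh world 2, 1R2]
5. Dia (q or (r and not q)), 2   [and-rule on 4]
6. r, 2   [and-rule on 4]
7. q or (r and not q), 3   [Dia-rule on 5: fresh world 3, 2R3]
8. r and not q, 3   [or-rule on 7 (branches; this branch)]
9. r, 3   [and-rule on 8]
10. not q, 3   [and-rule on 8]
Accessibility: 0R0, 0R1, 1R0, 1R1, 1R2, 2R1, 2R2, 2R3, 3R2, 3R3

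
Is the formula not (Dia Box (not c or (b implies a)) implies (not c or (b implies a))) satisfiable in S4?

1. not (Dia Box (not c or (b implies a)) implies (not c or (b implies a))), w0
2. Dia Box (not c or (b implies a)), w0   [neg-implies-rule on 1]
3. not (not c or (b implies a)), w0   [neg-implies-rule on 1]
4. c, w0   [neg-or-rule on 3]
5. not (b implies a), w0   [neg-or-rule on 3]
6. b, w0   [neg-implies-rule on 5]
7. not a, w0   [neg-implies-rule on 5]
8. Box (not c or (b implies a)), w1   [Dia-rule on 2: fresh world w1, w0Rw1]
9. not c or (b implies a), w1   [Box-rule on 8 via w1Rw1]
10. b implies a, w1   [or-rule on 9 (branches; this branch)]
11. a, w1   [implies-rule on 10 (branches; this branch)]
Accessibility: w0Rw0, w0Rw1, w1Rw1

Satisfiable (open branch found)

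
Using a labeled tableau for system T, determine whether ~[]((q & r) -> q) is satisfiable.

1. ~[]((q & r) -> q), w0
2. ~((q & r) -> q), w1
3. q & r, w1
4. ~q, w1
5. q, w1
6. r, w1
Accessibility: w0Rw0, w0Rw1, w1Rw1
Branch closes: q and ~q both at w1.
(One branch shown.) All branches close.

Unsatisfiable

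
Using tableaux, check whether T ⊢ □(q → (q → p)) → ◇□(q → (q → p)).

Valid

Tableau for the negation ¬(□(q → (q → p)) → ◇□(q → (q → p))):
1. ¬(□(q → (q → p)) → ◇□(q → (q → p))), u
2. □(q → (q → p)), u
3. ¬◇□(q → (q → p)), u
4. q → (q → p), u
5. ¬□(q → (q → p)), u
6. q → p, u
7. p, u
8. ¬(q → (q → p)), v
9. q, v
10. ¬(q → p), v
11. ¬p, v
12. q → (q → p), v
13. ¬□(q → (q → p)), v
14. q → p, v
15. p, v
Accessibility: uRu, uRv, vRv
Branch closes: p and ¬p both at v.
Every branch of the negation's tableau closes; the branch above is one of them.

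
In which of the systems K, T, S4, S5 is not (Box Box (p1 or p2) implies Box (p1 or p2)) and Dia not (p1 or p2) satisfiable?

K

K-tableau for the formula:
1. not (Box Box (p1 or p2) implies Box (p1 or p2)) and Dia not (p1 or p2), u
2. not (Box Box (p1 or p2) implies Box (p1 or p2)), u   [and-rule on 1]
3. Dia not (p1 or p2), u   [and-rule on 1]
4. Box Box (p1 or p2), u   [neg-implies-rule on 2]
5. not Box (p1 or p2), u   [neg-implies-rule on 2]
6. not (p1 or p2), v   [Dia-rule on 3: fresh world v, uRv]
7. not p1, v   [neg-or-rule on 6]
8. not p2, v   [neg-or-rule on 6]
9. Box (p1 or p2), v   [Box-rule on 4 via uRv]
10. not (p1 or p2), w   [neg-Box-rule on 5: fresh world w, uRw]
11. not p1, w   [neg-or-rule on 10]
12. not p2, w   [neg-or-rule on 10]
13. Box (p1 or p2), w   [Box-rule on 4 via uRw]
Accessibility: uRv, uRw
Complete open branch: satisfiable in K.
T-tableau for the formula:
1. not (Box Box (p1 or p2) implies Box (p1 or p2)) and Dia not (p1 or p2), u
2. not (Box Box (p1 or p2) implies Box (p1 or p2)), u   [and-rule on 1]
3. Dia not (p1 or p2), u   [and-rule on 1]
4. Box Box (p1 or p2), u   [neg-implies-rule on 2]
5. not Box (p1 or p2), u   [neg-implies-rule on 2]
6. Box (p1 or p2), u   [Box-rule on 4 via uRu]
7. p1 or p2, u   [Box-rule on 6 via uRu]
8. p2, u   [or-rule on 7 (branches; this branch)]
9. not (p1 or p2), v   [Dia-rule on 3: fresh world v, uRv]
10. not p1, v   [neg-or-rule on 9]
11. not p2, v   [neg-or-rule on 9]
12. Box (p1 or p2), v   [Box-rule on 4 via uRv]
13. p1 or p2, v   [Box-rule on 6 via uRv]
14. p2, v   [or-rule on 13 (branches; this branch)]
Accessibility: uRu, uRv, vRv
Branch closes: p2 and not p2 both at v.
Every branch closes (one shown): unsatisfiable in T, hence also in S4, S5 (every S4/S5-frame is a T-frame).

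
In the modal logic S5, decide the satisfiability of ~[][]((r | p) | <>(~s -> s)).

Satisfiable

1. ~[][]((r | p) | <>(~s -> s)), 0
2. ~[]((r | p) | <>(~s -> s)), 1
3. ~((r | p) | <>(~s -> s)), 2
4. ~(r | p), 2
5. ~<>(~s -> s), 2
6. ~r, 2
7. ~p, 2
8. ~(~s -> s), 0
9. ~s, 0
10. ~(~s -> s), 1
11. ~s, 1
12. ~(~s -> s), 2
13. ~s, 2
Accessibility: 0R0, 0R1, 0R2, 1R0, 1R1, 1R2, 2R0, 2R1, 2R2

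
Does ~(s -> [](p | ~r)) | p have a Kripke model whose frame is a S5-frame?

Satisfiable

1. ~(s -> [](p | ~r)) | p, 0
2. p, 0   [|-rule on 1 (branches; this branch)]
Accessibility: 0R0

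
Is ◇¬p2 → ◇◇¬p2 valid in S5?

Valid in S5

Tableau for the negation ¬(◇¬p2 → ◇◇¬p2):
1. ¬(◇¬p2 → ◇◇¬p2), 0
2. ◇¬p2, 0
3. ¬◇◇¬p2, 0
4. ¬◇¬p2, 0
5. p2, 0
6. ¬p2, 1
7. ¬◇¬p2, 1
8. p2, 1
Accessibility: 0R0, 0R1, 1R0, 1R1
Branch closes: p2 and ¬p2 both at 1.
All branches of the negation close; one closing branch shown above.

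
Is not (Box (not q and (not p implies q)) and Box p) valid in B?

Tableau for the negation Box (not q and (not p implies q)) and Box p:
1. Box (not q and (not p implies q)) and Box p, w0
2. Box (not q and (not p implies q)), w0   [and-rule on 1]
3. Box p, w0   [and-rule on 1]
4. not q and (not p implies q), w0   [Box-rule on 2 via w0Rw0]
5. not q, w0   [and-rule on 4]
6. not p implies q, w0   [and-rule on 4]
7. p, w0   [Box-rule on 3 via w0Rw0]
Accessibility: w0Rw0
The negation has an open branch (countermodel exists).

Not valid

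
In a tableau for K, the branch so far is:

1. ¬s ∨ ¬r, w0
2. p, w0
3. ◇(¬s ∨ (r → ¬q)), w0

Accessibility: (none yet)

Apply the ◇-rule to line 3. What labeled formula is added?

a fresh world w1 with w0Rw1, and ¬s ∨ (r → ¬q) at w1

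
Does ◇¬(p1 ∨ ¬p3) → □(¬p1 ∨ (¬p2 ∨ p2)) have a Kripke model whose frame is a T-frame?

1. ◇¬(p1 ∨ ¬p3) → □(¬p1 ∨ (¬p2 ∨ p2)), u
2. □(¬p1 ∨ (¬p2 ∨ p2)), u
3. ¬p1 ∨ (¬p2 ∨ p2), u
4. ¬p2 ∨ p2, u
5. p2, u
Accessibility: uRu

Yes, satisfiable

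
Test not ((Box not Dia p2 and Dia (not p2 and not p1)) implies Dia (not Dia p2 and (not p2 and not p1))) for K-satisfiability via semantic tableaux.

1. not ((Box not Dia p2 and Dia (not p2 and not p1)) implies Dia (not Dia p2 and (not p2 and not p1))), w0
2. Box not Dia p2 and Dia (not p2 and not p1), w0   [neg-implies-rule on 1]
3. not Dia (not Dia p2 and (not p2 and not p1)), w0   [neg-implies-rule on 1]
4. Box not Dia p2, w0   [and-rule on 2]
5. Dia (not p2 and not p1), w0   [and-rule on 2]
6. not p2 and not p1, w1   [Dia-rule on 5: fresh world w1, w0Rw1]
7. not p2, w1   [and-rule on 6]
8. not p1, w1   [and-rule on 6]
9. not (not Dia p2 and (not p2 and not p1)), w1   [neg-Dia-rule on 3 via w0Rw1]
10. not Dia p2, w1   [Box-rule on 4 via w0Rw1]
11. Dia p2, w1   [neg-and-rule on 9 (branches; this branch)]
12. p2, w2   [Dia-rule on 11: fresh world w2, w1Rw2]
13. not p2, w2   [neg-Dia-rule on 10 via w1Rw2]
Accessibility: w0Rw1, w1Rw2
Branch closes: p2 and not p2 both at w2.
(One branch shown.) All branches close.

Unsatisfiable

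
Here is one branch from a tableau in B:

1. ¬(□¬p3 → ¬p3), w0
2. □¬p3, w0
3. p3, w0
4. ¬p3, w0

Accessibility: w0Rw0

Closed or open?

Closed

Both p3 and ¬p3 appear at w0.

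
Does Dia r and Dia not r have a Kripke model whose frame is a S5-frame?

1. Dia r and Dia not r, w0
2. Dia r, w0
3. Dia not r, w0
4. r, w1
5. not r, w2
Accessibility: w0Rw0, w0Rw1, w0Rw2, w1Rw0, w1Rw1, w1Rw2, w2Rw0, w2Rw1, w2Rw2

Yes, satisfiable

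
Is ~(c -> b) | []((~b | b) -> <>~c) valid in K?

Not valid

Tableau for the negation ~(~(c -> b) | []((~b | b) -> <>~c)):
1. ~(~(c -> b) | []((~b | b) -> <>~c)), w0
2. c -> b, w0
3. ~[]((~b | b) -> <>~c), w0
4. b, w0
5. ~((~b | b) -> <>~c), w1
6. ~b | b, w1
7. ~<>~c, w1
8. b, w1
Accessibility: w0Rw1
The negation has an open branch (countermodel exists).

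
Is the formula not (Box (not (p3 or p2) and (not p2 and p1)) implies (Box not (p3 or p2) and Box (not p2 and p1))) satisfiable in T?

Unsatisfiable

1. not (Box (not (p3 or p2) and (not p2 and p1)) implies (Box not (p3 or p2) and Box (not p2 and p1))), w0
2. Box (not (p3 or p2) and (not p2 and p1)), w0
3. not (Box not (p3 or p2) and Box (not p2 and p1)), w0
4. not (p3 or p2) and (not p2 and p1), w0
5. not (p3 or p2), w0
6. not p2 and p1, w0
7. not p3, w0
8. not p2, w0
9. p1, w0
10. not Box (not p2 and p1), w0
11. not (not p2 and p1), w1
12. not (p3 or p2) and (not p2 and p1), w1
13. not (p3 or p2), w1
14. not p2 and p1, w1
15. not p3, w1
16. not p2, w1
17. p1, w1
18. not p1, w1
Accessibility: w0Rw0, w0Rw1, w1Rw1
Branch closes: p1 and not p1 both at w1.
(One branch shown.) All branches close.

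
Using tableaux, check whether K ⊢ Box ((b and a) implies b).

Tableau for the negation not Box ((b and a) implies b):
1. not Box ((b and a) implies b), u
2. not ((b and a) implies b), v   [neg-Box-rule on 1: fresh world v, uRv]
3. b and a, v   [neg-implies-rule on 2]
4. not b, v   [neg-implies-rule on 2]
5. b, v   [and-rule on 3]
6. a, v   [and-rule on 3]
Accessibility: uRv
Branch closes: b and not b both at v.
All branches of the negation close; one closing branch shown above.

Valid in K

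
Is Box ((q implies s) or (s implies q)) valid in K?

Tableau for the negation not Box ((q implies s) or (s implies q)):
1. not Box ((q implies s) or (s implies q)), u
2. not ((q implies s) or (s implies q)), v
3. not (q implies s), v
4. not (s implies q), v
5. q, v
6. not s, v
7. s, v
8. not q, v
Accessibility: uRv
Branch closes: s and not s both at v.
Every branch of the negation's tableau closes; the branch above is one of them.

Valid in K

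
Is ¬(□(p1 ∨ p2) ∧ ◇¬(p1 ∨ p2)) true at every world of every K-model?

Tableau for the negation □(p1 ∨ p2) ∧ ◇¬(p1 ∨ p2):
1. □(p1 ∨ p2) ∧ ◇¬(p1 ∨ p2), 0
2. □(p1 ∨ p2), 0
3. ◇¬(p1 ∨ p2), 0
4. ¬(p1 ∨ p2), 1
5. ¬p1, 1
6. ¬p2, 1
7. p1 ∨ p2, 1
8. p2, 1
Accessibility: 0R1
Branch closes: p2 and ¬p2 both at 1.
Every branch of the negation's tableau closes; the branch above is one of them.

Valid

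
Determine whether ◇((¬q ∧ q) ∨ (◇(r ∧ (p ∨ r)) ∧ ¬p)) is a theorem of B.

Invalid (countermodel exists)

Tableau for the negation ¬◇((¬q ∧ q) ∨ (◇(r ∧ (p ∨ r)) ∧ ¬p)):
1. ¬◇((¬q ∧ q) ∨ (◇(r ∧ (p ∨ r)) ∧ ¬p)), u
2. ¬((¬q ∧ q) ∨ (◇(r ∧ (p ∨ r)) ∧ ¬p)), u
3. ¬(¬q ∧ q), u
4. ¬(◇(r ∧ (p ∨ r)) ∧ ¬p), u
5. ¬q, u
6. p, u
Accessibility: uRu
The negation has an open branch (countermodel exists).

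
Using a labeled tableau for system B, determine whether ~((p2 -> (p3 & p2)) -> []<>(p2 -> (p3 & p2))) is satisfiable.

Unsatisfiable

1. ~((p2 -> (p3 & p2)) -> []<>(p2 -> (p3 & p2))), u
2. p2 -> (p3 & p2), u   [~->-rule on 1]
3. ~[]<>(p2 -> (p3 & p2)), u   [~->-rule on 1]
4. p3 & p2, u   [->-rule on 2 (branches; this branch)]
5. p3, u   [&-rule on 4]
6. p2, u   [&-rule on 4]
7. ~<>(p2 -> (p3 & p2)), v   [~[]-rule on 3: fresh world v, uRv]
8. ~(p2 -> (p3 & p2)), u   [~<>-rule on 7 via vRu]
9. ~(p3 & p2), u   [~->-rule on 8]
10. ~(p2 -> (p3 & p2)), v   [~<>-rule on 7 via vRv]
11. p2, v   [~->-rule on 10]
12. ~(p3 & p2), v   [~->-rule on 10]
13. ~p2, u   [~&-rule on 9 (branches; this branch)]
Accessibility: uRu, uRv, vRu, vRv
Branch closes: p2 and ~p2 both at u.
(One branch shown.) All branches close.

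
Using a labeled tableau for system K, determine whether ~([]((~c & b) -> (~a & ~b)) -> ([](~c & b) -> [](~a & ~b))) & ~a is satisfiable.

1. ~([]((~c & b) -> (~a & ~b)) -> ([](~c & b) -> [](~a & ~b))) & ~a, w0
2. ~([]((~c & b) -> (~a & ~b)) -> ([](~c & b) -> [](~a & ~b))), w0   [&-rule on 1]
3. ~a, w0   [&-rule on 1]
4. []((~c & b) -> (~a & ~b)), w0   [~->-rule on 2]
5. ~([](~c & b) -> [](~a & ~b)), w0   [~->-rule on 2]
6. [](~c & b), w0   [~->-rule on 5]
7. ~[](~a & ~b), w0   [~->-rule on 5]
8. ~(~a & ~b), w1   [~[]-rule on 7: fresh world w1, w0Rw1]
9. (~c & b) -> (~a & ~b), w1   [[]-rule on 4 via w0Rw1]
10. ~c & b, w1   [[]-rule on 6 via w0Rw1]
11. ~c, w1   [&-rule on 10]
12. b, w1   [&-rule on 10]
13. ~a & ~b, w1   [->-rule on 9 (branches; this branch)]
14. ~a, w1   [&-rule on 13]
15. ~b, w1   [&-rule on 13]
Accessibility: w0Rw1
Branch closes: b and ~b both at w1.
All branches of the tableau close; one closing branch shown above.

Unsatisfiable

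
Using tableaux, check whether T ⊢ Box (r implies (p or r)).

Tableau for the negation not Box (r implies (p or r)):
1. not Box (r implies (p or r)), w0
2. not (r implies (p or r)), w1   [neg-Box-rule on 1: fresh world w1, w0Rw1]
3. r, w1   [neg-implies-rule on 2]
4. not (p or r), w1   [neg-implies-rule on 2]
5. not p, w1   [neg-or-rule on 4]
6. not r, w1   [neg-or-rule on 4]
Accessibility: w0Rw0, w0Rw1, w1Rw1
Branch closes: r and not r both at w1.
Every branch of the negation's tableau closes; the branch above is one of them.

Yes, valid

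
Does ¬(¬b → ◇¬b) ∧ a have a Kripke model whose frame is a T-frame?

Unsatisfiable

1. ¬(¬b → ◇¬b) ∧ a, 0
2. ¬(¬b → ◇¬b), 0   [∧-rule on 1]
3. a, 0   [∧-rule on 1]
4. ¬b, 0   [¬→-rule on 2]
5. ¬◇¬b, 0   [¬→-rule on 2]
6. b, 0   [¬◇-rule on 5 via 0R0]
Accessibility: 0R0
Branch closes: b and ¬b both at 0.
(One branch shown.) All branches close.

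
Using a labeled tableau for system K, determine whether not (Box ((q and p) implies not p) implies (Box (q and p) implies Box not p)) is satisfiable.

1. not (Box ((q and p) implies not p) implies (Box (q and p) implies Box not p)), w0
2. Box ((q and p) implies not p), w0
3. not (Box (q and p) implies Box not p), w0
4. Box (q and p), w0
5. not Box not p, w0
6. p, w1
7. (q and p) implies not p, w1
8. q and p, w1
9. q, w1
10. not (q and p), w1
11. not p, w1
Accessibility: w0Rw1
Branch closes: p and not p both at w1.
All branches of the tableau close; one closing branch shown above.

Unsatisfiable (every branch closes)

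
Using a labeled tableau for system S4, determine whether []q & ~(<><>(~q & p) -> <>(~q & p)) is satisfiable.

Unsatisfiable (every branch closes)

1. []q & ~(<><>(~q & p) -> <>(~q & p)), u
2. []q, u
3. ~(<><>(~q & p) -> <>(~q & p)), u
4. <><>(~q & p), u
5. ~<>(~q & p), u
6. q, u
7. ~(~q & p), u
8. ~p, u
9. <>(~q & p), v
10. q, v
11. ~(~q & p), v
12. ~p, v
13. ~q & p, w
14. ~q, w
15. p, w
16. q, w
Accessibility: uRu, uRv, uRw, vRv, vRw, wRw
Branch closes: q and ~q both at w.
All branches of the tableau close; one closing branch shown above.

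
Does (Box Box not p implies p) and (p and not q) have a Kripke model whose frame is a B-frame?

1. (Box Box not p implies p) and (p and not q), w0
2. Box Box not p implies p, w0
3. p and not q, w0
4. p, w0
5. not q, w0
Accessibility: w0Rw0

Satisfiable (open branch found)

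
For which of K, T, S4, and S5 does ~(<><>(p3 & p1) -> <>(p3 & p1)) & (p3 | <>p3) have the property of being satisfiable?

T-tableau for the formula:
1. ~(<><>(p3 & p1) -> <>(p3 & p1)) & (p3 | <>p3), w0
2. ~(<><>(p3 & p1) -> <>(p3 & p1)), w0   [&-rule on 1]
3. p3 | <>p3, w0   [&-rule on 1]
4. <><>(p3 & p1), w0   [~->-rule on 2]
5. ~<>(p3 & p1), w0   [~->-rule on 2]
6. ~(p3 & p1), w0   [~<>-rule on 5 via w0Rw0]
7. <>p3, w0   [|-rule on 3 (branches; this branch)]
8. ~p1, w0   [~&-rule on 6 (branches; this branch)]
9. <>(p3 & p1), w1   [<>-rule on 4: fresh world w1, w0Rw1]
10. ~(p3 & p1), w1   [~<>-rule on 5 via w0Rw1]
11. ~p1, w1   [~&-rule on 10 (branches; this branch)]
12. p3, w2   [<>-rule on 7: fresh world w2, w0Rw2]
13. ~(p3 & p1), w2   [~<>-rule on 5 via w0Rw2]
14. ~p1, w2   [~&-rule on 13 (branches; this branch)]
15. p3 & p1, w3   [<>-rule on 9: fresh world w3, w1Rw3]
16. p3, w3   [&-rule on 15]
17. p1, w3   [&-rule on 15]
Accessibility: w0Rw0, w0Rw1, w0Rw2, w1Rw1, w1Rw3, w2Rw2, w3Rw3
Complete open branch: satisfiable in T, hence also in K (this T-model is also a K-model).
S4-tableau for the formula:
1. ~(<><>(p3 & p1) -> <>(p3 & p1)) & (p3 | <>p3), w0
2. ~(<><>(p3 & p1) -> <>(p3 & p1)), w0   [&-rule on 1]
3. p3 | <>p3, w0   [&-rule on 1]
4. <><>(p3 & p1), w0   [~->-rule on 2]
5. ~<>(p3 & p1), w0   [~->-rule on 2]
6. ~(p3 & p1), w0   [~<>-rule on 5 via w0Rw0]
7. <>p3, w0   [|-rule on 3 (branches; this branch)]
8. ~p1, w0   [~&-rule on 6 (branches; this branch)]
9. <>(p3 & p1), w1   [<>-rule on 4: fresh world w1, w0Rw1]
10. ~(p3 & p1), w1   [~<>-rule on 5 via w0Rw1]
11. ~p1, w1   [~&-rule on 10 (branches; this branch)]
12. p3, w2   [<>-rule on 7: fresh world w2, w0Rw2]
13. ~(p3 & p1), w2   [~<>-rule on 5 via w0Rw2]
14. ~p1, w2   [~&-rule on 13 (branches; this branch)]
15. p3 & p1, w3   [<>-rule on 9: fresh world w3, w1Rw3]
16. p3, w3   [&-rule on 15]
17. p1, w3   [&-rule on 15]
18. ~(p3 & p1), w3   [~<>-rule on 5 via w0Rw3]
19. ~p1, w3   [~&-rule on 18 (branches; this branch)]
Accessibility: w0Rw0, w0Rw1, w0Rw2, w0Rw3, w1Rw1, w1Rw3, w2Rw2, w3Rw3
Branch closes: p1 and ~p1 both at w3.
Every branch closes (one shown): unsatisfiable in S4, hence also in S5 (every S5-frame is an S4-frame).

K, T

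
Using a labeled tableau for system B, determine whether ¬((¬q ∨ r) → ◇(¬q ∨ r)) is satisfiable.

1. ¬((¬q ∨ r) → ◇(¬q ∨ r)), u
2. ¬q ∨ r, u   [¬→-rule on 1]
3. ¬◇(¬q ∨ r), u   [¬→-rule on 1]
4. ¬(¬q ∨ r), u   [¬◇-rule on 3 via uRu]
5. q, u   [¬∨-rule on 4]
6. ¬r, u   [¬∨-rule on 4]
7. r, u   [∨-rule on 2 (branches; this branch)]
Accessibility: uRu
Branch closes: r and ¬r both at u.
(One branch shown.) All branches close.

No, unsatisfiable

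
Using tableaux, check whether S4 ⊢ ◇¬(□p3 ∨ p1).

Tableau for the negation ¬◇¬(□p3 ∨ p1):
1. ¬◇¬(□p3 ∨ p1), u
2. □p3 ∨ p1, u
3. p1, u
Accessibility: uRu
The negation has an open branch (countermodel exists).

No, not valid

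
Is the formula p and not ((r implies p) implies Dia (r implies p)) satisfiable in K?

1. p and not ((r implies p) implies Dia (r implies p)), w0
2. p, w0
3. not ((r implies p) implies Dia (r implies p)), w0
4. r implies p, w0
5. not Dia (r implies p), w0

Satisfiable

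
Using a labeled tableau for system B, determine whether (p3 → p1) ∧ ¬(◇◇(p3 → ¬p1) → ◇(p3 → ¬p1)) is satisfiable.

1. (p3 → p1) ∧ ¬(◇◇(p3 → ¬p1) → ◇(p3 → ¬p1)), u
2. p3 → p1, u
3. ¬(◇◇(p3 → ¬p1) → ◇(p3 → ¬p1)), u
4. ◇◇(p3 → ¬p1), u
5. ¬◇(p3 → ¬p1), u
6. ¬(p3 → ¬p1), u
7. p3, u
8. p1, u
9. ◇(p3 → ¬p1), v
10. ¬(p3 → ¬p1), v
11. p3, v
12. p1, v
13. p3 → ¬p1, w
14. ¬p1, w
Accessibility: uRu, uRv, vRu, vRv, vRw, wRv, wRw

Satisfiable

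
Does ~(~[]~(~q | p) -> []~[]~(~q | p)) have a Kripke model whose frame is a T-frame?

Satisfiable (open branch found)

1. ~(~[]~(~q | p) -> []~[]~(~q | p)), 0
2. ~[]~(~q | p), 0   [~->-rule on 1]
3. ~[]~[]~(~q | p), 0   [~->-rule on 1]
4. ~q | p, 1   [~[]-rule on 2: fresh world 1, 0R1]
5. p, 1   [|-rule on 4 (branches; this branch)]
6. []~(~q | p), 2   [~[]-rule on 3: fresh world 2, 0R2]
7. ~(~q | p), 2   [[]-rule on 6 via 2R2]
8. q, 2   [~|-rule on 7]
9. ~p, 2   [~|-rule on 7]
Accessibility: 0R0, 0R1, 0R2, 1R1, 2R2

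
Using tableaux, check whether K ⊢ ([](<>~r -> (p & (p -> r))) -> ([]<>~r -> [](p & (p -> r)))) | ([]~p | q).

Valid

Tableau for the negation ~(([](<>~r -> (p & (p -> r))) -> ([]<>~r -> [](p & (p -> r)))) | ([]~p | q)):
1. ~(([](<>~r -> (p & (p -> r))) -> ([]<>~r -> [](p & (p -> r)))) | ([]~p | q)), u
2. ~([](<>~r -> (p & (p -> r))) -> ([]<>~r -> [](p & (p -> r)))), u
3. ~([]~p | q), u
4. [](<>~r -> (p & (p -> r))), u
5. ~([]<>~r -> [](p & (p -> r))), u
6. ~[]~p, u
7. ~q, u
8. []<>~r, u
9. ~[](p & (p -> r)), u
10. p, v
11. <>~r -> (p & (p -> r)), v
12. <>~r, v
13. p & (p -> r), v
14. p -> r, v
15. r, v
16. ~(p & (p -> r)), w
17. <>~r -> (p & (p -> r)), w
18. <>~r, w
19. ~(p -> r), w
20. p, w
21. ~r, w
22. ~<>~r, w
23. ~r, x
24. ~r, y
25. r, y
Accessibility: uRv, uRw, vRx, wRy
Branch closes: r and ~r both at y.
All branches of the negation close; one closing branch shown above.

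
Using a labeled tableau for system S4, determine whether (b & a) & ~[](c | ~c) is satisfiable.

Unsatisfiable (every branch closes)

1. (b & a) & ~[](c | ~c), u
2. b & a, u   [&-rule on 1]
3. ~[](c | ~c), u   [&-rule on 1]
4. b, u   [&-rule on 2]
5. a, u   [&-rule on 2]
6. ~(c | ~c), v   [~[]-rule on 3: fresh world v, uRv]
7. ~c, v   [~|-rule on 6]
8. c, v   [~|-rule on 6]
Accessibility: uRu, uRv, vRv
Branch closes: c and ~c both at v.
All branches of the tableau close; one closing branch shown above.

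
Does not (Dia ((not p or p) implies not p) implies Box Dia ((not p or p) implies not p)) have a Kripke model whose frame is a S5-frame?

Unsatisfiable

1. not (Dia ((not p or p) implies not p) implies Box Dia ((not p or p) implies not p)), 0
2. Dia ((not p or p) implies not p), 0
3. not Box Dia ((not p or p) implies not p), 0
4. (not p or p) implies not p, 1
5. not p, 1
6. not Dia ((not p or p) implies not p), 2
7. not ((not p or p) implies not p), 0
8. not p or p, 0
9. p, 0
10. not ((not p or p) implies not p), 1
11. not p or p, 1
12. p, 1
Accessibility: 0R0, 0R1, 0R2, 1R0, 1R1, 1R2, 2R0, 2R1, 2R2
Branch closes: p and not p both at 1.
Every branch closes; the branch above is one of them.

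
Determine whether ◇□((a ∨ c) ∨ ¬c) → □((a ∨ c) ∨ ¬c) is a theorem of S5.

Tableau for the negation ¬(◇□((a ∨ c) ∨ ¬c) → □((a ∨ c) ∨ ¬c)):
1. ¬(◇□((a ∨ c) ∨ ¬c) → □((a ∨ c) ∨ ¬c)), w0
2. ◇□((a ∨ c) ∨ ¬c), w0
3. ¬□((a ∨ c) ∨ ¬c), w0
4. □((a ∨ c) ∨ ¬c), w1
5. (a ∨ c) ∨ ¬c, w0
6. (a ∨ c) ∨ ¬c, w1
7. a ∨ c, w0
8. a ∨ c, w1
9. c, w0
10. c, w1
11. ¬((a ∨ c) ∨ ¬c), w2
12. ¬(a ∨ c), w2
13. c, w2
14. ¬a, w2
15. ¬c, w2
Accessibility: w0Rw0, w0Rw1, w0Rw2, w1Rw0, w1Rw1, w1Rw2, w2Rw0, w2Rw1, w2Rw2
Branch closes: c and ¬c both at w2.
Every branch of the negation's tableau closes; the branch above is one of them.

Yes, valid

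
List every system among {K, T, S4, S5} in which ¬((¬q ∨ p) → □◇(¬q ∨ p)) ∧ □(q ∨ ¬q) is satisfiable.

K, T, S4

S4-tableau for the formula:
1. ¬((¬q ∨ p) → □◇(¬q ∨ p)) ∧ □(q ∨ ¬q), w0
2. ¬((¬q ∨ p) → □◇(¬q ∨ p)), w0   [∧-rule on 1]
3. □(q ∨ ¬q), w0   [∧-rule on 1]
4. ¬q ∨ p, w0   [¬→-rule on 2]
5. ¬□◇(¬q ∨ p), w0   [¬→-rule on 2]
6. q ∨ ¬q, w0   [□-rule on 3 via w0Rw0]
7. p, w0   [∨-rule on 4 (branches; this branch)]
8. ¬q, w0   [∨-rule on 6 (branches; this branch)]
9. ¬◇(¬q ∨ p), w1   [¬□-rule on 5: fresh world w1, w0Rw1]
10. q ∨ ¬q, w1   [□-rule on 3 via w0Rw1]
11. ¬(¬q ∨ p), w1   [¬◇-rule on 9 via w1Rw1]
12. q, w1   [¬∨-rule on 11]
13. ¬p, w1   [¬∨-rule on 11]
Accessibility: w0Rw0, w0Rw1, w1Rw1
Complete open branch: satisfiable in S4, hence also in K, T (this S4-model is also a K-model and a T-model).
S5-tableau for the formula:
1. ¬((¬q ∨ p) → □◇(¬q ∨ p)) ∧ □(q ∨ ¬q), w0
2. ¬((¬q ∨ p) → □◇(¬q ∨ p)), w0   [∧-rule on 1]
3. □(q ∨ ¬q), w0   [∧-rule on 1]
4. ¬q ∨ p, w0   [¬→-rule on 2]
5. ¬□◇(¬q ∨ p), w0   [¬→-rule on 2]
6. q ∨ ¬q, w0   [□-rule on 3 via w0Rw0]
7. p, w0   [∨-rule on 4 (branches; this branch)]
8. ¬q, w0   [∨-rule on 6 (branches; this branch)]
9. ¬◇(¬q ∨ p), w1   [¬□-rule on 5: fresh world w1, w0Rw1]
10. q ∨ ¬q, w1   [□-rule on 3 via w0Rw1]
11. ¬(¬q ∨ p), w0   [¬◇-rule on 9 via w1Rw0]
12. q, w0   [¬∨-rule on 11]
13. ¬p, w0   [¬∨-rule on 11]
Accessibility: w0Rw0, w0Rw1, w1Rw0, w1Rw1
Branch closes: q and ¬q both at w0.
Every branch closes (one shown): unsatisfiable in S5.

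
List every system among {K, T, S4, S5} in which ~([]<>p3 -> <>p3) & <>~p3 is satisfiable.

K

T-tableau for the formula:
1. ~([]<>p3 -> <>p3) & <>~p3, w0
2. ~([]<>p3 -> <>p3), w0   [&-rule on 1]
3. <>~p3, w0   [&-rule on 1]
4. []<>p3, w0   [~->-rule on 2]
5. ~<>p3, w0   [~->-rule on 2]
6. <>p3, w0   [[]-rule on 4 via w0Rw0]
7. ~p3, w0   [~<>-rule on 5 via w0Rw0]
8. ~p3, w1   [<>-rule on 3: fresh world w1, w0Rw1]
9. <>p3, w1   [[]-rule on 4 via w0Rw1]
10. p3, w2   [<>-rule on 6: fresh world w2, w0Rw2]
11. <>p3, w2   [[]-rule on 4 via w0Rw2]
12. ~p3, w2   [~<>-rule on 5 via w0Rw2]
Accessibility: w0Rw0, w0Rw1, w0Rw2, w1Rw1, w2Rw2
Branch closes: p3 and ~p3 both at w2.
Every branch closes (one shown): unsatisfiable in T, hence also in S4, S5 (every S4/S5-frame is a T-frame).
K-tableau for the formula:
1. ~([]<>p3 -> <>p3) & <>~p3, w0
2. ~([]<>p3 -> <>p3), w0   [&-rule on 1]
3. <>~p3, w0   [&-rule on 1]
4. []<>p3, w0   [~->-rule on 2]
5. ~<>p3, w0   [~->-rule on 2]
6. ~p3, w1   [<>-rule on 3: fresh world w1, w0Rw1]
7. <>p3, w1   [[]-rule on 4 via w0Rw1]
8. p3, w2   [<>-rule on 7: fresh world w2, w1Rw2]
Accessibility: w0Rw1, w1Rw2
Complete open branch: satisfiable in K.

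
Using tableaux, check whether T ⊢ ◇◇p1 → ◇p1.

Tableau for the negation ¬(◇◇p1 → ◇p1):
1. ¬(◇◇p1 → ◇p1), u
2. ◇◇p1, u
3. ¬◇p1, u
4. ¬p1, u
5. ◇p1, v
6. ¬p1, v
7. p1, w
Accessibility: uRu, uRv, vRv, vRw, wRw
The negation has an open branch (countermodel exists).

Invalid (countermodel exists)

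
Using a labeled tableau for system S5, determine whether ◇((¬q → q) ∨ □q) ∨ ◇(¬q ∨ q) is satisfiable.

1. ◇((¬q → q) ∨ □q) ∨ ◇(¬q ∨ q), 0
2. ◇(¬q ∨ q), 0
3. ¬q ∨ q, 1
4. q, 1
Accessibility: 0R0, 0R1, 1R0, 1R1

Yes, satisfiable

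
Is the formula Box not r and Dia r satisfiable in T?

1. Box not r and Dia r, u
2. Box not r, u
3. Dia r, u
4. not r, u
5. r, v
6. not r, v
Accessibility: uRu, uRv, vRv
Branch closes: r and not r both at v.
All branches of the tableau close; one closing branch shown above.

No, unsatisfiable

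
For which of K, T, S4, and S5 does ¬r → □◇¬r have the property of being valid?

S5

S5-tableau for the negation ¬(¬r → □◇¬r):
1. ¬(¬r → □◇¬r), 0
2. ¬r, 0
3. ¬□◇¬r, 0
4. ¬◇¬r, 1
5. r, 0
Accessibility: 0R0, 0R1, 1R0, 1R1
Branch closes: r and ¬r both at 0.
Every branch closes (one shown): valid in S5.
S4-tableau for the negation ¬(¬r → □◇¬r):
1. ¬(¬r → □◇¬r), 0
2. ¬r, 0
3. ¬□◇¬r, 0
4. ¬◇¬r, 1
5. r, 1
Accessibility: 0R0, 0R1, 1R1
Complete open branch: countermodel on an S4-frame, so not valid in S4, nor in K, T (the same frame is also a K-frame and a T-frame).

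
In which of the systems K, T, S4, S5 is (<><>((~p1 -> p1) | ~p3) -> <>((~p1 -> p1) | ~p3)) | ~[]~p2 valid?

S4-tableau for the negation ~((<><>((~p1 -> p1) | ~p3) -> <>((~p1 -> p1) | ~p3)) | ~[]~p2):
1. ~((<><>((~p1 -> p1) | ~p3) -> <>((~p1 -> p1) | ~p3)) | ~[]~p2), w0
2. ~(<><>((~p1 -> p1) | ~p3) -> <>((~p1 -> p1) | ~p3)), w0   [~|-rule on 1]
3. []~p2, w0   [~|-rule on 1]
4. <><>((~p1 -> p1) | ~p3), w0   [~->-rule on 2]
5. ~<>((~p1 -> p1) | ~p3), w0   [~->-rule on 2]
6. ~p2, w0   [[]-rule on 3 via w0Rw0]
7. ~((~p1 -> p1) | ~p3), w0   [~<>-rule on 5 via w0Rw0]
8. ~(~p1 -> p1), w0   [~|-rule on 7]
9. p3, w0   [~|-rule on 7]
10. ~p1, w0   [~->-rule on 8]
11. <>((~p1 -> p1) | ~p3), w1   [<>-rule on 4: fresh world w1, w0Rw1]
12. ~p2, w1   [[]-rule on 3 via w0Rw1]
13. ~((~p1 -> p1) | ~p3), w1   [~<>-rule on 5 via w0Rw1]
14. ~(~p1 -> p1), w1   [~|-rule on 13]
15. p3, w1   [~|-rule on 13]
16. ~p1, w1   [~->-rule on 14]
17. (~p1 -> p1) | ~p3, w2   [<>-rule on 11: fresh world w2, w1Rw2]
18. ~p2, w2   [[]-rule on 3 via w0Rw2]
19. ~((~p1 -> p1) | ~p3), w2   [~<>-rule on 5 via w0Rw2]
20. ~(~p1 -> p1), w2   [~|-rule on 19]
21. p3, w2   [~|-rule on 19]
22. ~p1, w2   [~->-rule on 20]
23. ~p1 -> p1, w2   [|-rule on 17 (branches; this branch)]
24. p1, w2   [->-rule on 23 (branches; this branch)]
Accessibility: w0Rw0, w0Rw1, w0Rw2, w1Rw1, w1Rw2, w2Rw2
Branch closes: p1 and ~p1 both at w2.
Every branch closes (one shown): valid in S4, hence also in S5 (every theorem of S4 is a theorem of S5).
T-tableau for the negation ~((<><>((~p1 -> p1) | ~p3) -> <>((~p1 -> p1) | ~p3)) | ~[]~p2):
1. ~((<><>((~p1 -> p1) | ~p3) -> <>((~p1 -> p1) | ~p3)) | ~[]~p2), w0
2. ~(<><>((~p1 -> p1) | ~p3) -> <>((~p1 -> p1) | ~p3)), w0   [~|-rule on 1]
3. []~p2, w0   [~|-rule on 1]
4. <><>((~p1 -> p1) | ~p3), w0   [~->-rule on 2]
5. ~<>((~p1 -> p1) | ~p3), w0   [~->-rule on 2]
6. ~p2, w0   [[]-rule on 3 via w0Rw0]
7. ~((~p1 -> p1) | ~p3), w0   [~<>-rule on 5 via w0Rw0]
8. ~(~p1 -> p1), w0   [~|-rule on 7]
9. p3, w0   [~|-rule on 7]
10. ~p1, w0   [~->-rule on 8]
11. <>((~p1 -> p1) | ~p3), w1   [<>-rule on 4: fresh world w1, w0Rw1]
12. ~p2, w1   [[]-rule on 3 via w0Rw1]
13. ~((~p1 -> p1) | ~p3), w1   [~<>-rule on 5 via w0Rw1]
14. ~(~p1 -> p1), w1   [~|-rule on 13]
15. p3, w1   [~|-rule on 13]
16. ~p1, w1   [~->-rule on 14]
17. (~p1 -> p1) | ~p3, w2   [<>-rule on 11: fresh world w2, w1Rw2]
18. ~p3, w2   [|-rule on 17 (branches; this branch)]
Accessibility: w0Rw0, w0Rw1, w1Rw1, w1Rw2, w2Rw2
Complete open branch: countermodel on a T-frame, so not valid in T, nor in K (the same frame is also a K-frame).

S4, S5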